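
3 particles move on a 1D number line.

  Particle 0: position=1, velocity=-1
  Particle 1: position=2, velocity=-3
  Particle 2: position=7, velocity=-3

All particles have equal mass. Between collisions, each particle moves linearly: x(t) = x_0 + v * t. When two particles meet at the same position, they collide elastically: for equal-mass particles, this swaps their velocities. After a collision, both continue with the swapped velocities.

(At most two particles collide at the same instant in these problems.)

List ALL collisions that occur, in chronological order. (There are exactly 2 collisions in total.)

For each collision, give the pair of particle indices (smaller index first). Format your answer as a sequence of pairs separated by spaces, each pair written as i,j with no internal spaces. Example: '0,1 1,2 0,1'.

Collision at t=1/2: particles 0 and 1 swap velocities; positions: p0=1/2 p1=1/2 p2=11/2; velocities now: v0=-3 v1=-1 v2=-3
Collision at t=3: particles 1 and 2 swap velocities; positions: p0=-7 p1=-2 p2=-2; velocities now: v0=-3 v1=-3 v2=-1

Answer: 0,1 1,2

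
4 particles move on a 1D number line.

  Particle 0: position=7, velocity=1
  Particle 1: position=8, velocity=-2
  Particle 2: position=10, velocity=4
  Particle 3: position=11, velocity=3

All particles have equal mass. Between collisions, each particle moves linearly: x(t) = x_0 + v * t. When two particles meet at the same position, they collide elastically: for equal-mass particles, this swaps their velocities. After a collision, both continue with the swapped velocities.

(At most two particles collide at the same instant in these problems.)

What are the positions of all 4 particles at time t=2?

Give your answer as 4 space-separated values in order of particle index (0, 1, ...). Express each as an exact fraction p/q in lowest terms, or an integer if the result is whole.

Collision at t=1/3: particles 0 and 1 swap velocities; positions: p0=22/3 p1=22/3 p2=34/3 p3=12; velocities now: v0=-2 v1=1 v2=4 v3=3
Collision at t=1: particles 2 and 3 swap velocities; positions: p0=6 p1=8 p2=14 p3=14; velocities now: v0=-2 v1=1 v2=3 v3=4
Advance to t=2 (no further collisions before then); velocities: v0=-2 v1=1 v2=3 v3=4; positions = 4 9 17 18

Answer: 4 9 17 18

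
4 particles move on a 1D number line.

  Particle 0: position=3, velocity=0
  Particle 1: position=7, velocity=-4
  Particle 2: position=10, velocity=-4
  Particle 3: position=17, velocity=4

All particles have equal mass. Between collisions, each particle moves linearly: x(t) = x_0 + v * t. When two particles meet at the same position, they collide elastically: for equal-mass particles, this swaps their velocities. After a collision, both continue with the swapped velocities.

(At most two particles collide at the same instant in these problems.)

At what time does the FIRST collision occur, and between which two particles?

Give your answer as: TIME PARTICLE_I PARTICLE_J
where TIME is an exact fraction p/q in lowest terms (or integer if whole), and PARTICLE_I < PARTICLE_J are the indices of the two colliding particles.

Answer: 1 0 1

Derivation:
Pair (0,1): pos 3,7 vel 0,-4 -> gap=4, closing at 4/unit, collide at t=1
Pair (1,2): pos 7,10 vel -4,-4 -> not approaching (rel speed 0 <= 0)
Pair (2,3): pos 10,17 vel -4,4 -> not approaching (rel speed -8 <= 0)
Earliest collision: t=1 between 0 and 1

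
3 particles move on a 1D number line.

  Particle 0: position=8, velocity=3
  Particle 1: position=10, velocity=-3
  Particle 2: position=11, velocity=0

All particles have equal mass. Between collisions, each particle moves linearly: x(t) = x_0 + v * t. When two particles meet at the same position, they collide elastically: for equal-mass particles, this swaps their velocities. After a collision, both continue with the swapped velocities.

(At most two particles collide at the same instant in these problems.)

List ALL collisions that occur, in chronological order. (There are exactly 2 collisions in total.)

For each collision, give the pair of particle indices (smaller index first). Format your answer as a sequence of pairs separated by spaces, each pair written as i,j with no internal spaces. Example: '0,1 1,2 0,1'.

Collision at t=1/3: particles 0 and 1 swap velocities; positions: p0=9 p1=9 p2=11; velocities now: v0=-3 v1=3 v2=0
Collision at t=1: particles 1 and 2 swap velocities; positions: p0=7 p1=11 p2=11; velocities now: v0=-3 v1=0 v2=3

Answer: 0,1 1,2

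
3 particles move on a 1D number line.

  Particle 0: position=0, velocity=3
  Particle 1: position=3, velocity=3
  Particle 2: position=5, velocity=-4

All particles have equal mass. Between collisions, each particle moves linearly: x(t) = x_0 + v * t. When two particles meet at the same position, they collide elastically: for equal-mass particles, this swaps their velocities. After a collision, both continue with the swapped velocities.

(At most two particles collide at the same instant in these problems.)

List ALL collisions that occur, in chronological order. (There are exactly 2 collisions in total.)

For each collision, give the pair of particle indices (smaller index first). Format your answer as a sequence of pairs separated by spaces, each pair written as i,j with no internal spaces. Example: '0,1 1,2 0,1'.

Answer: 1,2 0,1

Derivation:
Collision at t=2/7: particles 1 and 2 swap velocities; positions: p0=6/7 p1=27/7 p2=27/7; velocities now: v0=3 v1=-4 v2=3
Collision at t=5/7: particles 0 and 1 swap velocities; positions: p0=15/7 p1=15/7 p2=36/7; velocities now: v0=-4 v1=3 v2=3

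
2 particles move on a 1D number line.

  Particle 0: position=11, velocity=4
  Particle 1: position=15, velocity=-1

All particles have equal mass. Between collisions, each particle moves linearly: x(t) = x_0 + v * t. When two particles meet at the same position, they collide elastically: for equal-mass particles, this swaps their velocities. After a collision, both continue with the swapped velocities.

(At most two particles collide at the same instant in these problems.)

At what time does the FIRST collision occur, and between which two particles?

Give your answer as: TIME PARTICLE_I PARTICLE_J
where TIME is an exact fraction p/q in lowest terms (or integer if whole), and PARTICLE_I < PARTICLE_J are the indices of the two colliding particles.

Pair (0,1): pos 11,15 vel 4,-1 -> gap=4, closing at 5/unit, collide at t=4/5
Earliest collision: t=4/5 between 0 and 1

Answer: 4/5 0 1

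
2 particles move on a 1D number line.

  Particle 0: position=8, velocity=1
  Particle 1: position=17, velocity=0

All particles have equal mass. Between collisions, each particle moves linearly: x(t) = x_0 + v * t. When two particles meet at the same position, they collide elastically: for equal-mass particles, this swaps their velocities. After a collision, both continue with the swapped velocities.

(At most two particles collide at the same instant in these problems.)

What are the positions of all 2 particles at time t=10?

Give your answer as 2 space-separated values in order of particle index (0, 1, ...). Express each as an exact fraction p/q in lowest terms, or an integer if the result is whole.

Answer: 17 18

Derivation:
Collision at t=9: particles 0 and 1 swap velocities; positions: p0=17 p1=17; velocities now: v0=0 v1=1
Advance to t=10 (no further collisions before then); velocities: v0=0 v1=1; positions = 17 18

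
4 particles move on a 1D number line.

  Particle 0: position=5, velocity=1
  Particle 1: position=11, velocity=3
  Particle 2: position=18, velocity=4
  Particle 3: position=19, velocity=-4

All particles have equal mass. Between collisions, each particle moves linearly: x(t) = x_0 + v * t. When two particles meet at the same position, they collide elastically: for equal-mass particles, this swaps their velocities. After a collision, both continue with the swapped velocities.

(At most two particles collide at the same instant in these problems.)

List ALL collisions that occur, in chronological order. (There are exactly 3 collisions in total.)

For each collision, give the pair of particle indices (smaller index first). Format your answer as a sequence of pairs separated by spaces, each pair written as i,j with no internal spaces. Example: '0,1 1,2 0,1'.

Answer: 2,3 1,2 0,1

Derivation:
Collision at t=1/8: particles 2 and 3 swap velocities; positions: p0=41/8 p1=91/8 p2=37/2 p3=37/2; velocities now: v0=1 v1=3 v2=-4 v3=4
Collision at t=8/7: particles 1 and 2 swap velocities; positions: p0=43/7 p1=101/7 p2=101/7 p3=158/7; velocities now: v0=1 v1=-4 v2=3 v3=4
Collision at t=14/5: particles 0 and 1 swap velocities; positions: p0=39/5 p1=39/5 p2=97/5 p3=146/5; velocities now: v0=-4 v1=1 v2=3 v3=4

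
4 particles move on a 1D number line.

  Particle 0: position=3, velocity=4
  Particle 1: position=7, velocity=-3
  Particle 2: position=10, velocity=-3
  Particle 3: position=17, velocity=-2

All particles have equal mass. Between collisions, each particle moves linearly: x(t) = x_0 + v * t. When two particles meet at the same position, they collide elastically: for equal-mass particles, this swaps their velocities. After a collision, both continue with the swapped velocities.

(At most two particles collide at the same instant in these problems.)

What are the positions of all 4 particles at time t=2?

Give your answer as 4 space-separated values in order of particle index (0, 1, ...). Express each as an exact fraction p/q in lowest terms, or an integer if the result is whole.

Answer: 1 4 11 13

Derivation:
Collision at t=4/7: particles 0 and 1 swap velocities; positions: p0=37/7 p1=37/7 p2=58/7 p3=111/7; velocities now: v0=-3 v1=4 v2=-3 v3=-2
Collision at t=1: particles 1 and 2 swap velocities; positions: p0=4 p1=7 p2=7 p3=15; velocities now: v0=-3 v1=-3 v2=4 v3=-2
Advance to t=2 (no further collisions before then); velocities: v0=-3 v1=-3 v2=4 v3=-2; positions = 1 4 11 13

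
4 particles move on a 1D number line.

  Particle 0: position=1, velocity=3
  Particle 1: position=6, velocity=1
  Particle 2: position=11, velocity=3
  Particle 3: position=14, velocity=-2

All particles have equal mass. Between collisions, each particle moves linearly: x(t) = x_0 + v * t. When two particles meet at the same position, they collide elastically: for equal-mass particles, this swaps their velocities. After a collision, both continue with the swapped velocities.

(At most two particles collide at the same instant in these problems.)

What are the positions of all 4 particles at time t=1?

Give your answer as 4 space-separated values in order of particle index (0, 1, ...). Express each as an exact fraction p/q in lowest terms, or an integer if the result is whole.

Answer: 4 7 12 14

Derivation:
Collision at t=3/5: particles 2 and 3 swap velocities; positions: p0=14/5 p1=33/5 p2=64/5 p3=64/5; velocities now: v0=3 v1=1 v2=-2 v3=3
Advance to t=1 (no further collisions before then); velocities: v0=3 v1=1 v2=-2 v3=3; positions = 4 7 12 14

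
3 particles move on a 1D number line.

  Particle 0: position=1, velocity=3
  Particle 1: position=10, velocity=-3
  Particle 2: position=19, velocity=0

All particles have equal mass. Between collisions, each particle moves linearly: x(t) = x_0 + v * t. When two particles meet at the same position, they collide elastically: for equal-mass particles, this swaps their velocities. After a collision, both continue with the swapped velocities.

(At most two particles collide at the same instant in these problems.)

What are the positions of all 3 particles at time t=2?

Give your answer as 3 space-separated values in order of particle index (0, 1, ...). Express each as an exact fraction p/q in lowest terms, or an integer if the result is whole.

Collision at t=3/2: particles 0 and 1 swap velocities; positions: p0=11/2 p1=11/2 p2=19; velocities now: v0=-3 v1=3 v2=0
Advance to t=2 (no further collisions before then); velocities: v0=-3 v1=3 v2=0; positions = 4 7 19

Answer: 4 7 19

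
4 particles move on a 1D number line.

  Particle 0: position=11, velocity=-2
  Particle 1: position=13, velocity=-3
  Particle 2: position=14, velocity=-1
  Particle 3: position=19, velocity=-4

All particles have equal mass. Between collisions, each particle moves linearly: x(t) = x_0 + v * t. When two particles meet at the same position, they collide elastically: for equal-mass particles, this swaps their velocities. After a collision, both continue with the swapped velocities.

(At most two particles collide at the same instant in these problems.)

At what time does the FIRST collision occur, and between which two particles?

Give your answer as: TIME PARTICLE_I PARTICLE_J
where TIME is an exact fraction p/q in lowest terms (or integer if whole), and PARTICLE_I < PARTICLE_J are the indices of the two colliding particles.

Pair (0,1): pos 11,13 vel -2,-3 -> gap=2, closing at 1/unit, collide at t=2
Pair (1,2): pos 13,14 vel -3,-1 -> not approaching (rel speed -2 <= 0)
Pair (2,3): pos 14,19 vel -1,-4 -> gap=5, closing at 3/unit, collide at t=5/3
Earliest collision: t=5/3 between 2 and 3

Answer: 5/3 2 3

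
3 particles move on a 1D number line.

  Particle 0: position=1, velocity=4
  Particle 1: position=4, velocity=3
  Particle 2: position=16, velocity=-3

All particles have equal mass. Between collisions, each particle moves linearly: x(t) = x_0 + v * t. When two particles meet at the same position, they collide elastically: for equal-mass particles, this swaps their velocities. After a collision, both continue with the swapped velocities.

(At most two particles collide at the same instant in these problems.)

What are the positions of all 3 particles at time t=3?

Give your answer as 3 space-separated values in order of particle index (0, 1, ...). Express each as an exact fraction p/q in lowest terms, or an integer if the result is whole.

Answer: 7 13 13

Derivation:
Collision at t=2: particles 1 and 2 swap velocities; positions: p0=9 p1=10 p2=10; velocities now: v0=4 v1=-3 v2=3
Collision at t=15/7: particles 0 and 1 swap velocities; positions: p0=67/7 p1=67/7 p2=73/7; velocities now: v0=-3 v1=4 v2=3
Collision at t=3: particles 1 and 2 swap velocities; positions: p0=7 p1=13 p2=13; velocities now: v0=-3 v1=3 v2=4
Advance to t=3 (no further collisions before then); velocities: v0=-3 v1=3 v2=4; positions = 7 13 13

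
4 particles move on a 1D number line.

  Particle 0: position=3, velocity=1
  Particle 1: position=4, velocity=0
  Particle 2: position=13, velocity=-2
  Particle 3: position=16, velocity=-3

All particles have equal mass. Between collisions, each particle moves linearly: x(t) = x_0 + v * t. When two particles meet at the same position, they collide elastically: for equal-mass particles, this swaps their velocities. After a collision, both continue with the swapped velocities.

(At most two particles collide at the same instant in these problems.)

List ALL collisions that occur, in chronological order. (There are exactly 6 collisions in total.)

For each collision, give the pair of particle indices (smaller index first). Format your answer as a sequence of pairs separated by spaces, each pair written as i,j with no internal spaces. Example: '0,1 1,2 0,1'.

Collision at t=1: particles 0 and 1 swap velocities; positions: p0=4 p1=4 p2=11 p3=13; velocities now: v0=0 v1=1 v2=-2 v3=-3
Collision at t=3: particles 2 and 3 swap velocities; positions: p0=4 p1=6 p2=7 p3=7; velocities now: v0=0 v1=1 v2=-3 v3=-2
Collision at t=13/4: particles 1 and 2 swap velocities; positions: p0=4 p1=25/4 p2=25/4 p3=13/2; velocities now: v0=0 v1=-3 v2=1 v3=-2
Collision at t=10/3: particles 2 and 3 swap velocities; positions: p0=4 p1=6 p2=19/3 p3=19/3; velocities now: v0=0 v1=-3 v2=-2 v3=1
Collision at t=4: particles 0 and 1 swap velocities; positions: p0=4 p1=4 p2=5 p3=7; velocities now: v0=-3 v1=0 v2=-2 v3=1
Collision at t=9/2: particles 1 and 2 swap velocities; positions: p0=5/2 p1=4 p2=4 p3=15/2; velocities now: v0=-3 v1=-2 v2=0 v3=1

Answer: 0,1 2,3 1,2 2,3 0,1 1,2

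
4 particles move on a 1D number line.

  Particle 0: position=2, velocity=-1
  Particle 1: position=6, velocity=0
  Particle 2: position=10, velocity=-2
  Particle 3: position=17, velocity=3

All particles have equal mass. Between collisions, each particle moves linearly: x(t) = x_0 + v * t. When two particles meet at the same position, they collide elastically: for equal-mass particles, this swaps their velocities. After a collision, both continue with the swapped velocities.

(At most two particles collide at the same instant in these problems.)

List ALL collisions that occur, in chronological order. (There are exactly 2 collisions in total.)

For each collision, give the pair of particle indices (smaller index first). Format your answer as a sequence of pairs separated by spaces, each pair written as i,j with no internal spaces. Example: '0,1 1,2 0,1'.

Answer: 1,2 0,1

Derivation:
Collision at t=2: particles 1 and 2 swap velocities; positions: p0=0 p1=6 p2=6 p3=23; velocities now: v0=-1 v1=-2 v2=0 v3=3
Collision at t=8: particles 0 and 1 swap velocities; positions: p0=-6 p1=-6 p2=6 p3=41; velocities now: v0=-2 v1=-1 v2=0 v3=3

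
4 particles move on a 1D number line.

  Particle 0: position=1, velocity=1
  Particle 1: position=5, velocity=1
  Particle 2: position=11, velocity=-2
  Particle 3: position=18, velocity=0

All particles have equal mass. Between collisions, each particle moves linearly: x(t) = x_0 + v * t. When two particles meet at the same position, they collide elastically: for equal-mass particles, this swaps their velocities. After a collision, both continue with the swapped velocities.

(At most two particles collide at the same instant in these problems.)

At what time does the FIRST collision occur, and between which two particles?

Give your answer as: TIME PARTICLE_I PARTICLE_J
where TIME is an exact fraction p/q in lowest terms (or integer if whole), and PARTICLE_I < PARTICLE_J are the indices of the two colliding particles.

Answer: 2 1 2

Derivation:
Pair (0,1): pos 1,5 vel 1,1 -> not approaching (rel speed 0 <= 0)
Pair (1,2): pos 5,11 vel 1,-2 -> gap=6, closing at 3/unit, collide at t=2
Pair (2,3): pos 11,18 vel -2,0 -> not approaching (rel speed -2 <= 0)
Earliest collision: t=2 between 1 and 2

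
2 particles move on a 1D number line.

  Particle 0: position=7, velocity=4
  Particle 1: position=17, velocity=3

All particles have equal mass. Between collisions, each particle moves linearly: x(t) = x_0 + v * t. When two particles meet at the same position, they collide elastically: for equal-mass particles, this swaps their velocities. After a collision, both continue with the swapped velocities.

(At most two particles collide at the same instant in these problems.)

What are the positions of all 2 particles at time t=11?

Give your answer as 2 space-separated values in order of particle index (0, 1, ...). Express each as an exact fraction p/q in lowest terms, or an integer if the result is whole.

Collision at t=10: particles 0 and 1 swap velocities; positions: p0=47 p1=47; velocities now: v0=3 v1=4
Advance to t=11 (no further collisions before then); velocities: v0=3 v1=4; positions = 50 51

Answer: 50 51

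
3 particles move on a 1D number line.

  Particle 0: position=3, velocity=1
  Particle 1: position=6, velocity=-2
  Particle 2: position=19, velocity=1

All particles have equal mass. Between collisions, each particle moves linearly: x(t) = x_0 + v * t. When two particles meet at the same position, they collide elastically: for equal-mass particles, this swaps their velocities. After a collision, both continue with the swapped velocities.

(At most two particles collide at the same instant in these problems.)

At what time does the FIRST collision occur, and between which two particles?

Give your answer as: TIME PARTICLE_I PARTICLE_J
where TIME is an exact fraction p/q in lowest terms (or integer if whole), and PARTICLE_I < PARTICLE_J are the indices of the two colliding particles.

Answer: 1 0 1

Derivation:
Pair (0,1): pos 3,6 vel 1,-2 -> gap=3, closing at 3/unit, collide at t=1
Pair (1,2): pos 6,19 vel -2,1 -> not approaching (rel speed -3 <= 0)
Earliest collision: t=1 between 0 and 1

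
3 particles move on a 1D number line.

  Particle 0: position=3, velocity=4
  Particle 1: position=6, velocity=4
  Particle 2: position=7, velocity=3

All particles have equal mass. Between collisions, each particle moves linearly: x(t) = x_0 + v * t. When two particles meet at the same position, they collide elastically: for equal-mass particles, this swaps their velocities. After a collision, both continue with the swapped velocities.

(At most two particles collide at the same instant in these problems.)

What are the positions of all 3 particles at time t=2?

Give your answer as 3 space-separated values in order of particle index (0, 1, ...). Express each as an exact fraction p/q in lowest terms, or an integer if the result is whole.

Answer: 11 13 14

Derivation:
Collision at t=1: particles 1 and 2 swap velocities; positions: p0=7 p1=10 p2=10; velocities now: v0=4 v1=3 v2=4
Advance to t=2 (no further collisions before then); velocities: v0=4 v1=3 v2=4; positions = 11 13 14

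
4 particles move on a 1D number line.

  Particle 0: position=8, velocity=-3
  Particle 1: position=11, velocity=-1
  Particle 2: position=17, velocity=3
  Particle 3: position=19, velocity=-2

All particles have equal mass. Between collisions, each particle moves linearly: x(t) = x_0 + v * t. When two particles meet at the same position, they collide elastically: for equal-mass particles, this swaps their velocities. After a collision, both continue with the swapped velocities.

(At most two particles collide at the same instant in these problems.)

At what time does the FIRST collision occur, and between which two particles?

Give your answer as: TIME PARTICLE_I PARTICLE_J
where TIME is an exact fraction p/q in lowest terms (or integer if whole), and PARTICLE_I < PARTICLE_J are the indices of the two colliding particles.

Pair (0,1): pos 8,11 vel -3,-1 -> not approaching (rel speed -2 <= 0)
Pair (1,2): pos 11,17 vel -1,3 -> not approaching (rel speed -4 <= 0)
Pair (2,3): pos 17,19 vel 3,-2 -> gap=2, closing at 5/unit, collide at t=2/5
Earliest collision: t=2/5 between 2 and 3

Answer: 2/5 2 3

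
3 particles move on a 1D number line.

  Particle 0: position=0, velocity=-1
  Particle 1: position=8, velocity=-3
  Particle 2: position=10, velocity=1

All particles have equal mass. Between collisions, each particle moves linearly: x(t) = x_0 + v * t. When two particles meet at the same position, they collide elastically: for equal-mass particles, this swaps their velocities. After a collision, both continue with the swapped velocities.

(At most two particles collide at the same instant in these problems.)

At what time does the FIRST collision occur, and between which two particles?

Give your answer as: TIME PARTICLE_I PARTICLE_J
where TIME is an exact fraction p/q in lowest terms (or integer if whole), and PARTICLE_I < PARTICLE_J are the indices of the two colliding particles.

Answer: 4 0 1

Derivation:
Pair (0,1): pos 0,8 vel -1,-3 -> gap=8, closing at 2/unit, collide at t=4
Pair (1,2): pos 8,10 vel -3,1 -> not approaching (rel speed -4 <= 0)
Earliest collision: t=4 between 0 and 1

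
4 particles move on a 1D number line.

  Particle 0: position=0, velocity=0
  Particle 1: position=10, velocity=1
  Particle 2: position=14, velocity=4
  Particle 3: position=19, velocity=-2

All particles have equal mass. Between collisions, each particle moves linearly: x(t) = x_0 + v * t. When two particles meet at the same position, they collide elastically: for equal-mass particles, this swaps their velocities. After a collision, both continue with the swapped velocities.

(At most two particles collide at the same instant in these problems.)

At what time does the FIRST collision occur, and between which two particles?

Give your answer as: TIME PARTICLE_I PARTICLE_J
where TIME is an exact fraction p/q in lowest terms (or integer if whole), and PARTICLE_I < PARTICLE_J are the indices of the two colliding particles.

Answer: 5/6 2 3

Derivation:
Pair (0,1): pos 0,10 vel 0,1 -> not approaching (rel speed -1 <= 0)
Pair (1,2): pos 10,14 vel 1,4 -> not approaching (rel speed -3 <= 0)
Pair (2,3): pos 14,19 vel 4,-2 -> gap=5, closing at 6/unit, collide at t=5/6
Earliest collision: t=5/6 between 2 and 3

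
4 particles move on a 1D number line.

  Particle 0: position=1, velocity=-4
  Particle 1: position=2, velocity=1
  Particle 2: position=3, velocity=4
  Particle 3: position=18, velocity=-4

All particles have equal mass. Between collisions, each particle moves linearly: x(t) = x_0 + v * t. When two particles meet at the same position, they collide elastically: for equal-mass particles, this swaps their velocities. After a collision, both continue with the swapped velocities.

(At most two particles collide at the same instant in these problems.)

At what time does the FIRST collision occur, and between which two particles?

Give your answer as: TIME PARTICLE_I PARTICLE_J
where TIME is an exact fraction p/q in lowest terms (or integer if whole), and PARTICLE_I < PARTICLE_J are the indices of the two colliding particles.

Pair (0,1): pos 1,2 vel -4,1 -> not approaching (rel speed -5 <= 0)
Pair (1,2): pos 2,3 vel 1,4 -> not approaching (rel speed -3 <= 0)
Pair (2,3): pos 3,18 vel 4,-4 -> gap=15, closing at 8/unit, collide at t=15/8
Earliest collision: t=15/8 between 2 and 3

Answer: 15/8 2 3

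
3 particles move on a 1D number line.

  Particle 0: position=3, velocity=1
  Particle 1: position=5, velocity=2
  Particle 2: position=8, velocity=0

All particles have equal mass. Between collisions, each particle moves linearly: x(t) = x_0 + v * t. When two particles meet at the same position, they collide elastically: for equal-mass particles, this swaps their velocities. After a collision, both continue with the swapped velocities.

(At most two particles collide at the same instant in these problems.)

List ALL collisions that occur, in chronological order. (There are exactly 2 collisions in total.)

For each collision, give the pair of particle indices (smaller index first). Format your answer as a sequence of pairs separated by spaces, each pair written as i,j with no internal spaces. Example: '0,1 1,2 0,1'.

Collision at t=3/2: particles 1 and 2 swap velocities; positions: p0=9/2 p1=8 p2=8; velocities now: v0=1 v1=0 v2=2
Collision at t=5: particles 0 and 1 swap velocities; positions: p0=8 p1=8 p2=15; velocities now: v0=0 v1=1 v2=2

Answer: 1,2 0,1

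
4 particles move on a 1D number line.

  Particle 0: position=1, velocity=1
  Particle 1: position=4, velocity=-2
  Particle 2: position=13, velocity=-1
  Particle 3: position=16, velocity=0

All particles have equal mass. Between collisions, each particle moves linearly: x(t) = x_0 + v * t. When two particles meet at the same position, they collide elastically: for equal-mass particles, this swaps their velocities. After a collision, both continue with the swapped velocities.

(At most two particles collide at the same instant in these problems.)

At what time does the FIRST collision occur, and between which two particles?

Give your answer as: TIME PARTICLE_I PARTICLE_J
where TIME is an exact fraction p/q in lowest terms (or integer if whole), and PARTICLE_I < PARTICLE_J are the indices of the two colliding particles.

Pair (0,1): pos 1,4 vel 1,-2 -> gap=3, closing at 3/unit, collide at t=1
Pair (1,2): pos 4,13 vel -2,-1 -> not approaching (rel speed -1 <= 0)
Pair (2,3): pos 13,16 vel -1,0 -> not approaching (rel speed -1 <= 0)
Earliest collision: t=1 between 0 and 1

Answer: 1 0 1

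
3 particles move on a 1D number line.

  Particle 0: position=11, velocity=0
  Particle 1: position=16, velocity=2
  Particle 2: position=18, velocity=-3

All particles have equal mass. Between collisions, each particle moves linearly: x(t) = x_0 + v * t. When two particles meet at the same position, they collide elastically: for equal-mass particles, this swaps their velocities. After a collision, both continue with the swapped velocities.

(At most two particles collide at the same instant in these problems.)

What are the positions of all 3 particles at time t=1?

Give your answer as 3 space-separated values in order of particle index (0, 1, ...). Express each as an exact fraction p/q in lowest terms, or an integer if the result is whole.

Collision at t=2/5: particles 1 and 2 swap velocities; positions: p0=11 p1=84/5 p2=84/5; velocities now: v0=0 v1=-3 v2=2
Advance to t=1 (no further collisions before then); velocities: v0=0 v1=-3 v2=2; positions = 11 15 18

Answer: 11 15 18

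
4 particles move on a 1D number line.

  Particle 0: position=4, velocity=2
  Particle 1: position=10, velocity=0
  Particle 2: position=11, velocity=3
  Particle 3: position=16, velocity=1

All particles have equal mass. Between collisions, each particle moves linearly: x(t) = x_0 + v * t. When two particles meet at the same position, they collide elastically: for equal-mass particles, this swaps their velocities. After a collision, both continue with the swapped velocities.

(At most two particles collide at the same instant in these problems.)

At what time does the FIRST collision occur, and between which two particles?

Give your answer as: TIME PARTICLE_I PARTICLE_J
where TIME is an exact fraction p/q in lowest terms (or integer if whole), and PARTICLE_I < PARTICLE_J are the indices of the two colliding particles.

Answer: 5/2 2 3

Derivation:
Pair (0,1): pos 4,10 vel 2,0 -> gap=6, closing at 2/unit, collide at t=3
Pair (1,2): pos 10,11 vel 0,3 -> not approaching (rel speed -3 <= 0)
Pair (2,3): pos 11,16 vel 3,1 -> gap=5, closing at 2/unit, collide at t=5/2
Earliest collision: t=5/2 between 2 and 3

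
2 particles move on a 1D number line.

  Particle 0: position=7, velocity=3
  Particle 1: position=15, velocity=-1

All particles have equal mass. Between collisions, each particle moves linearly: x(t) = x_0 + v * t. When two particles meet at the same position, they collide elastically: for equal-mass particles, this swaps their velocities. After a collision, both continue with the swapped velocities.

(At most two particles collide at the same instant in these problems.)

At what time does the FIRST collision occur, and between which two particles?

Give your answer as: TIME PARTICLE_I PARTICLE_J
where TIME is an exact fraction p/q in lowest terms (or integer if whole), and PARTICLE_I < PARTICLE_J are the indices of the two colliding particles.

Answer: 2 0 1

Derivation:
Pair (0,1): pos 7,15 vel 3,-1 -> gap=8, closing at 4/unit, collide at t=2
Earliest collision: t=2 between 0 and 1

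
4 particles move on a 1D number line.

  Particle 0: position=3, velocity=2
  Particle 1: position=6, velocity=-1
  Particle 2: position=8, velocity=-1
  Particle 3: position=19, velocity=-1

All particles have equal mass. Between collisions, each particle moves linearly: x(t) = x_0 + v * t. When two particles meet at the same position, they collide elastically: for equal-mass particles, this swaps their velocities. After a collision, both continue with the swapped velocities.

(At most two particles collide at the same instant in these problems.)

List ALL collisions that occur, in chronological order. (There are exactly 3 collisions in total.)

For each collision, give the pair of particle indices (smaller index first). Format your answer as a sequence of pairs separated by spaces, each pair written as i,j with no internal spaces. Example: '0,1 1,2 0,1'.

Collision at t=1: particles 0 and 1 swap velocities; positions: p0=5 p1=5 p2=7 p3=18; velocities now: v0=-1 v1=2 v2=-1 v3=-1
Collision at t=5/3: particles 1 and 2 swap velocities; positions: p0=13/3 p1=19/3 p2=19/3 p3=52/3; velocities now: v0=-1 v1=-1 v2=2 v3=-1
Collision at t=16/3: particles 2 and 3 swap velocities; positions: p0=2/3 p1=8/3 p2=41/3 p3=41/3; velocities now: v0=-1 v1=-1 v2=-1 v3=2

Answer: 0,1 1,2 2,3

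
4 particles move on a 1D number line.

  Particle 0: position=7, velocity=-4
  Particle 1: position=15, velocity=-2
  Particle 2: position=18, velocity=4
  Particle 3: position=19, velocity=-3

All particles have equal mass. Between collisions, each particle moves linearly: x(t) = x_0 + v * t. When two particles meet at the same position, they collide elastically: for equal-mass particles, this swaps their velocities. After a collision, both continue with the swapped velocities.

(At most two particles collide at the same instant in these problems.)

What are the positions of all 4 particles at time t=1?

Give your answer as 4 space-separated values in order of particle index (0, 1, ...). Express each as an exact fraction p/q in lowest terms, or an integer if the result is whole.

Collision at t=1/7: particles 2 and 3 swap velocities; positions: p0=45/7 p1=103/7 p2=130/7 p3=130/7; velocities now: v0=-4 v1=-2 v2=-3 v3=4
Advance to t=1 (no further collisions before then); velocities: v0=-4 v1=-2 v2=-3 v3=4; positions = 3 13 16 22

Answer: 3 13 16 22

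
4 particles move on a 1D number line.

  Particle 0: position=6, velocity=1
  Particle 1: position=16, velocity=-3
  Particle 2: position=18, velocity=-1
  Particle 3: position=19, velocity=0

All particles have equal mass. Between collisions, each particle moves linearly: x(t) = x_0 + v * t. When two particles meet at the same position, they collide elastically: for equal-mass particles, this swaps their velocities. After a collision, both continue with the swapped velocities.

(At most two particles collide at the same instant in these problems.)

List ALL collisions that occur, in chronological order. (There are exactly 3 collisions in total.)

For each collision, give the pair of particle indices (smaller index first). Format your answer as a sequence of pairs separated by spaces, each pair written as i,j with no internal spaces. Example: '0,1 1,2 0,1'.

Answer: 0,1 1,2 2,3

Derivation:
Collision at t=5/2: particles 0 and 1 swap velocities; positions: p0=17/2 p1=17/2 p2=31/2 p3=19; velocities now: v0=-3 v1=1 v2=-1 v3=0
Collision at t=6: particles 1 and 2 swap velocities; positions: p0=-2 p1=12 p2=12 p3=19; velocities now: v0=-3 v1=-1 v2=1 v3=0
Collision at t=13: particles 2 and 3 swap velocities; positions: p0=-23 p1=5 p2=19 p3=19; velocities now: v0=-3 v1=-1 v2=0 v3=1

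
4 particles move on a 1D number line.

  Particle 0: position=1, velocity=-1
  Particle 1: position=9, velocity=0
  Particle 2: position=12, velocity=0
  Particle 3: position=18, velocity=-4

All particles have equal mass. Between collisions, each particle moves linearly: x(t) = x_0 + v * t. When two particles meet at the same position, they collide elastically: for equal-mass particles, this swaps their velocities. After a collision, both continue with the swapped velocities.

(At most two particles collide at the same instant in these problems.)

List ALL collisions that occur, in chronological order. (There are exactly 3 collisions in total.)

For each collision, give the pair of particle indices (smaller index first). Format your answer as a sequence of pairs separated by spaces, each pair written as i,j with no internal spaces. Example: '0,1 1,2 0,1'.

Collision at t=3/2: particles 2 and 3 swap velocities; positions: p0=-1/2 p1=9 p2=12 p3=12; velocities now: v0=-1 v1=0 v2=-4 v3=0
Collision at t=9/4: particles 1 and 2 swap velocities; positions: p0=-5/4 p1=9 p2=9 p3=12; velocities now: v0=-1 v1=-4 v2=0 v3=0
Collision at t=17/3: particles 0 and 1 swap velocities; positions: p0=-14/3 p1=-14/3 p2=9 p3=12; velocities now: v0=-4 v1=-1 v2=0 v3=0

Answer: 2,3 1,2 0,1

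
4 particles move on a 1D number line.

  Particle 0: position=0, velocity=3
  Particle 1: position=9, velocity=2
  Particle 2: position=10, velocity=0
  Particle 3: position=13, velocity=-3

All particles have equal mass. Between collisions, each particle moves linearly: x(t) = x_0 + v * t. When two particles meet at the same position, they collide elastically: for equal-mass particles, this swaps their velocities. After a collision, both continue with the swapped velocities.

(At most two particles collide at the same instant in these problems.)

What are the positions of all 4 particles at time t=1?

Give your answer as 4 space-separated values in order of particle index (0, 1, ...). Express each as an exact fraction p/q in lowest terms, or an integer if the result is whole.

Answer: 3 10 10 11

Derivation:
Collision at t=1/2: particles 1 and 2 swap velocities; positions: p0=3/2 p1=10 p2=10 p3=23/2; velocities now: v0=3 v1=0 v2=2 v3=-3
Collision at t=4/5: particles 2 and 3 swap velocities; positions: p0=12/5 p1=10 p2=53/5 p3=53/5; velocities now: v0=3 v1=0 v2=-3 v3=2
Collision at t=1: particles 1 and 2 swap velocities; positions: p0=3 p1=10 p2=10 p3=11; velocities now: v0=3 v1=-3 v2=0 v3=2
Advance to t=1 (no further collisions before then); velocities: v0=3 v1=-3 v2=0 v3=2; positions = 3 10 10 11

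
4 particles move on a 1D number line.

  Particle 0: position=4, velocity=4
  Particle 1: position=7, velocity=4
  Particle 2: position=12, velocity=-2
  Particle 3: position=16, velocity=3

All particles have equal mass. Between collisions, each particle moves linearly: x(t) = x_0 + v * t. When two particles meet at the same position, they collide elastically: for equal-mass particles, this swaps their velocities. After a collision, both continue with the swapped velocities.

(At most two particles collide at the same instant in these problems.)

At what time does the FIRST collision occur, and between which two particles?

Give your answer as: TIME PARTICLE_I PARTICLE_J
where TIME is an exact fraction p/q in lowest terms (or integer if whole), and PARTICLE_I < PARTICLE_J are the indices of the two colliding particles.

Answer: 5/6 1 2

Derivation:
Pair (0,1): pos 4,7 vel 4,4 -> not approaching (rel speed 0 <= 0)
Pair (1,2): pos 7,12 vel 4,-2 -> gap=5, closing at 6/unit, collide at t=5/6
Pair (2,3): pos 12,16 vel -2,3 -> not approaching (rel speed -5 <= 0)
Earliest collision: t=5/6 between 1 and 2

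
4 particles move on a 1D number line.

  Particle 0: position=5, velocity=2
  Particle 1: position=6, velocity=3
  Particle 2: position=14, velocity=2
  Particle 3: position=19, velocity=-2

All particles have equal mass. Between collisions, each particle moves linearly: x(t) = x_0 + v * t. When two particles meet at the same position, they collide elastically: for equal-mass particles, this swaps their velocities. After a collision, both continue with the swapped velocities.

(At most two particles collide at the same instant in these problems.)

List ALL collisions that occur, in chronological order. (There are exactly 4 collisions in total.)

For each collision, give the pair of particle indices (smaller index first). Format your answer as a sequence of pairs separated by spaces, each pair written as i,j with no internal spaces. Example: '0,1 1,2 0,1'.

Collision at t=5/4: particles 2 and 3 swap velocities; positions: p0=15/2 p1=39/4 p2=33/2 p3=33/2; velocities now: v0=2 v1=3 v2=-2 v3=2
Collision at t=13/5: particles 1 and 2 swap velocities; positions: p0=51/5 p1=69/5 p2=69/5 p3=96/5; velocities now: v0=2 v1=-2 v2=3 v3=2
Collision at t=7/2: particles 0 and 1 swap velocities; positions: p0=12 p1=12 p2=33/2 p3=21; velocities now: v0=-2 v1=2 v2=3 v3=2
Collision at t=8: particles 2 and 3 swap velocities; positions: p0=3 p1=21 p2=30 p3=30; velocities now: v0=-2 v1=2 v2=2 v3=3

Answer: 2,3 1,2 0,1 2,3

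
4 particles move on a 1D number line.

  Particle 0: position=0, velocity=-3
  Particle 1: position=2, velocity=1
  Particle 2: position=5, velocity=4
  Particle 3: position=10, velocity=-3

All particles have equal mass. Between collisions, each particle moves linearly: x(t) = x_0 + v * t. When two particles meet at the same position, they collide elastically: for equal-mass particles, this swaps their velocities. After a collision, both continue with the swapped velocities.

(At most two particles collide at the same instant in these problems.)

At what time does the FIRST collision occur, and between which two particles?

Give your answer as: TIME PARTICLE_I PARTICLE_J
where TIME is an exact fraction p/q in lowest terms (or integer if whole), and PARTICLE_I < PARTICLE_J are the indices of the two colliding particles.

Pair (0,1): pos 0,2 vel -3,1 -> not approaching (rel speed -4 <= 0)
Pair (1,2): pos 2,5 vel 1,4 -> not approaching (rel speed -3 <= 0)
Pair (2,3): pos 5,10 vel 4,-3 -> gap=5, closing at 7/unit, collide at t=5/7
Earliest collision: t=5/7 between 2 and 3

Answer: 5/7 2 3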